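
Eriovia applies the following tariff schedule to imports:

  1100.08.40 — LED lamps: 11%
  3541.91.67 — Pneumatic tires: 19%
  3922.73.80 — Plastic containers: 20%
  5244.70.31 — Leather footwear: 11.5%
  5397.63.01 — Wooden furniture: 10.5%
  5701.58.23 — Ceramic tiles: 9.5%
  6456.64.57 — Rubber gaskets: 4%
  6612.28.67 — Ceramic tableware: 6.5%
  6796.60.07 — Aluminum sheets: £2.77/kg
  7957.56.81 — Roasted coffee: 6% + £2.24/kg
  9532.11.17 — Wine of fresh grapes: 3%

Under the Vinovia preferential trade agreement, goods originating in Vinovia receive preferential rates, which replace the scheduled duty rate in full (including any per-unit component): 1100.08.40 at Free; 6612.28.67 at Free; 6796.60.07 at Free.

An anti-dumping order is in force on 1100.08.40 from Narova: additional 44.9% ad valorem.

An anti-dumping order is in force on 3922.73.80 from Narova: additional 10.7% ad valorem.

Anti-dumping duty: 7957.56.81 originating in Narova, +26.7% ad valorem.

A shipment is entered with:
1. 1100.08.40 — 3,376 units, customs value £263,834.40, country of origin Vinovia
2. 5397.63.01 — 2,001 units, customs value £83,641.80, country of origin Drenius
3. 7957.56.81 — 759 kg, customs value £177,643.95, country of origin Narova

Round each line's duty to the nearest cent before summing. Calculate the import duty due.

Line 1 (1100.08.40, Vinovia, 3,376 units, £263,834.40):
Base rate for 1100.08.40 is 11%.
Origin Vinovia qualifies under the Eriovia–Vinovia agreement and 1100.08.40 is covered: preferential rate Free applies instead.
The additional-duty order on 1100.08.40 targets Narova, not Vinovia; it does not apply.
Duty = £263,834.40 × 0% = £0.00.
Line 2 (5397.63.01, Drenius, 2,001 units, £83,641.80):
Base rate for 5397.63.01 is 10.5%.
Duty = £83,641.80 × 10.5% = £8,782.39.
Line 3 (7957.56.81, Narova, 759 kg, £177,643.95):
Base rate for 7957.56.81 is 6% + £2.24/kg.
Additional duty on 7957.56.81 from Narova: +26.7%. Applied ad valorem rate: 6% + 26.7% = 32.7%.
Duty = £177,643.95 × 32.7% + 759 × £2.24 = £59,789.73.
Total = £0.00 + £8,782.39 + £59,789.73 = £68,572.12.

£68,572.12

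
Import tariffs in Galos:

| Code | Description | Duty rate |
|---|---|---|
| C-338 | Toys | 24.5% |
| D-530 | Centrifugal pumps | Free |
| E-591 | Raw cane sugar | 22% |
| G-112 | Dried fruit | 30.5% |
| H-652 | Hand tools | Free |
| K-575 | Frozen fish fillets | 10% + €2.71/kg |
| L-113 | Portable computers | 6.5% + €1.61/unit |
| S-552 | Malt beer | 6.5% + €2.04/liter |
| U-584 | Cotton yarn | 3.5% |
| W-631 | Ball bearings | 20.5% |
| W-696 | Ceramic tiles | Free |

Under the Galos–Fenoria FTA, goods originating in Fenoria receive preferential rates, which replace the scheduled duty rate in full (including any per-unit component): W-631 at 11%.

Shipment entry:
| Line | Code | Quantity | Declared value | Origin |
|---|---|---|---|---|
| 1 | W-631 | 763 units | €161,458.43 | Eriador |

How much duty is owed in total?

€33,098.98

Line 1 (W-631, Eriador, 763 units, €161,458.43):
Base rate for W-631 is 20.5%.
W-631 has an FTA preferential rate, but origin Eriador is not Fenoria; base rate stands.
Duty = €161,458.43 × 20.5% = €33,098.98.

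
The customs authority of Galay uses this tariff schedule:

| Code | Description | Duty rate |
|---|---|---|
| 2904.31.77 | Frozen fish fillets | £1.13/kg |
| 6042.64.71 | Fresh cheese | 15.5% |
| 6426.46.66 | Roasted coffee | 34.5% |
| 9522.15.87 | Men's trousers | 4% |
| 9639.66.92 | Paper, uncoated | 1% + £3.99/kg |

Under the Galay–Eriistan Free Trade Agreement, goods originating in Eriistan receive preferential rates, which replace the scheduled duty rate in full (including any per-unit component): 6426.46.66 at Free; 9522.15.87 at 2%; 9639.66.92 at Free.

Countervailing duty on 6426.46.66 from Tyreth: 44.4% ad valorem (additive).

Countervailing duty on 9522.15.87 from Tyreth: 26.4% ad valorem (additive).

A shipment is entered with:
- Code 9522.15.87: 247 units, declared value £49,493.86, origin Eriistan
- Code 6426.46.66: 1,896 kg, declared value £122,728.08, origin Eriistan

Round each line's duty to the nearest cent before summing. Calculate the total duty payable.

Line 1 (9522.15.87, Eriistan, 247 units, £49,493.86):
Base rate for 9522.15.87 is 4%.
Origin Eriistan qualifies under the Galay–Eriistan agreement and 9522.15.87 is covered: preferential rate 2% applies instead.
The additional-duty order on 9522.15.87 targets Tyreth, not Eriistan; it does not apply.
Duty = £49,493.86 × 2% = £989.88.
Line 2 (6426.46.66, Eriistan, 1,896 kg, £122,728.08):
Base rate for 6426.46.66 is 34.5%.
Origin Eriistan qualifies under the Galay–Eriistan agreement and 6426.46.66 is covered: preferential rate Free applies instead.
The additional-duty order on 6426.46.66 targets Tyreth, not Eriistan; it does not apply.
Duty = £122,728.08 × 0% = £0.00.
Total = £989.88 + £0.00 = £989.88.

£989.88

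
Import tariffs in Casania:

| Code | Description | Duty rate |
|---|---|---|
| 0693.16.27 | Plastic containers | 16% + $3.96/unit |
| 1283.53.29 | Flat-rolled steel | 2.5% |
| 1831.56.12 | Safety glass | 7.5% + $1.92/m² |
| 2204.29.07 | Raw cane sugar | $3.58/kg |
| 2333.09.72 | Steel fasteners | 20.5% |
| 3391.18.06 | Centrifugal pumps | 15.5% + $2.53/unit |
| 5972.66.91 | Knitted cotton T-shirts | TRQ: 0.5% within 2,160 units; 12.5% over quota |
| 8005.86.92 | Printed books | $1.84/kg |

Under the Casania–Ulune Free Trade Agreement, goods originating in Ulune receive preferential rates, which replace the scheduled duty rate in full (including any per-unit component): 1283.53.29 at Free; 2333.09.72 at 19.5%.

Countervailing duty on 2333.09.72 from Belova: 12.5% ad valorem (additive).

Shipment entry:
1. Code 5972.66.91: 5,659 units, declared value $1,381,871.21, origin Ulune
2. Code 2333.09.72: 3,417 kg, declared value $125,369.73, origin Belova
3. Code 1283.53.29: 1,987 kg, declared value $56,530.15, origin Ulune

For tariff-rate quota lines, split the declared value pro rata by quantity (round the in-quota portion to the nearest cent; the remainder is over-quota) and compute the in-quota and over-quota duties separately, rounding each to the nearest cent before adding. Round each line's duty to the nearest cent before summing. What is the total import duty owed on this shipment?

Line 1 (5972.66.91, Ulune, 5,659 units, $1,381,871.21):
Code 5972.66.91 is under a tariff-rate quota (threshold 2,160 units). In-quota: 2,160 units at 0.5%; over-quota: 3,499 units at 12.5%.
Pro-rata value split: in-quota = $1,381,871.21 × 2,160/5,659 = $527,450.40; over-quota = $1,381,871.21 − $527,450.40 = $854,420.81.
In-quota duty = $527,450.40 × 0.5% = $2,637.25. Over-quota duty = $854,420.81 × 12.5% = $106,802.60.
Line duty = $2,637.25 + $106,802.60 = $109,439.85.
Line 2 (2333.09.72, Belova, 3,417 kg, $125,369.73):
Base rate for 2333.09.72 is 20.5%.
2333.09.72 has an FTA preferential rate, but origin Belova is not Ulune; base rate stands.
Additional duty on 2333.09.72 from Belova: +12.5%. Applied ad valorem rate: 20.5% + 12.5% = 33%.
Duty = $125,369.73 × 33% = $41,372.01.
Line 3 (1283.53.29, Ulune, 1,987 kg, $56,530.15):
Base rate for 1283.53.29 is 2.5%.
Origin Ulune qualifies under the Casania–Ulune agreement and 1283.53.29 is covered: preferential rate Free applies instead.
Duty = $56,530.15 × 0% = $0.00.
Total = $109,439.85 + $41,372.01 + $0.00 = $150,811.86.

$150,811.86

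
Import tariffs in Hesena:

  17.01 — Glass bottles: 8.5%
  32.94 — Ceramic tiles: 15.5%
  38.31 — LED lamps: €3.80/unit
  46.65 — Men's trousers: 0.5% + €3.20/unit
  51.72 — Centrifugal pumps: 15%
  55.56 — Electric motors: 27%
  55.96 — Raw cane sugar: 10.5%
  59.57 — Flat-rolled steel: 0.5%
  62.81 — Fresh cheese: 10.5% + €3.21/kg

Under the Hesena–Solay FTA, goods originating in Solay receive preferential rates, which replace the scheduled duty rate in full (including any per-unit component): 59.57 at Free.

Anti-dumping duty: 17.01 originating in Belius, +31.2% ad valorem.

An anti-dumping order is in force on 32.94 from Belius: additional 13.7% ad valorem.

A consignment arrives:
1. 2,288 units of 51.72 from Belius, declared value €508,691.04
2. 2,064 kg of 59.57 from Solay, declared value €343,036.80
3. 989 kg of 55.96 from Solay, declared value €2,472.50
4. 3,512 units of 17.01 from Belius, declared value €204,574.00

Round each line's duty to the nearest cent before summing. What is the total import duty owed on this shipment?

€157,779.15

Line 1 (51.72, Belius, 2,288 units, €508,691.04):
Base rate for 51.72 is 15%.
Duty = €508,691.04 × 15% = €76,303.66.
Line 2 (59.57, Solay, 2,064 kg, €343,036.80):
Base rate for 59.57 is 0.5%.
Origin Solay qualifies under the Hesena–Solay agreement and 59.57 is covered: preferential rate Free applies instead.
Duty = €343,036.80 × 0% = €0.00.
Line 3 (55.96, Solay, 989 kg, €2,472.50):
Base rate for 55.96 is 10.5%.
Origin Solay is the FTA partner but 55.96 is not on the preference list; base rate stands.
Duty = €2,472.50 × 10.5% = €259.61.
Line 4 (17.01, Belius, 3,512 units, €204,574.00):
Base rate for 17.01 is 8.5%.
Additional duty on 17.01 from Belius: +31.2%. Applied ad valorem rate: 8.5% + 31.2% = 39.7%.
Duty = €204,574.00 × 39.7% = €81,215.88.
Total = €76,303.66 + €0.00 + €259.61 + €81,215.88 = €157,779.15.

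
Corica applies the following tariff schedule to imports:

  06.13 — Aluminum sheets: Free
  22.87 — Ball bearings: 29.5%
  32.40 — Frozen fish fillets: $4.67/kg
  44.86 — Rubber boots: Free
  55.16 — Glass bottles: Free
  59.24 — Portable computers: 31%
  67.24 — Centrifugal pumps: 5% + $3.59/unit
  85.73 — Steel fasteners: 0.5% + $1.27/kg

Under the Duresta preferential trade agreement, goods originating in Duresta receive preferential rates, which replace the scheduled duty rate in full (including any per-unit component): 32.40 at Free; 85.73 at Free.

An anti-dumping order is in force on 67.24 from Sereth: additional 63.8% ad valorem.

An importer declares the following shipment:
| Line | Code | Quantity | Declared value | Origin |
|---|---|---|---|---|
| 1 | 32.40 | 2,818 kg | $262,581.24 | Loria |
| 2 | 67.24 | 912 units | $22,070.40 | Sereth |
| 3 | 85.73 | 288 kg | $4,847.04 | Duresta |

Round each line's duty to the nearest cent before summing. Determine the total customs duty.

Line 1 (32.40, Loria, 2,818 kg, $262,581.24):
Base rate for 32.40 is $4.67/kg.
32.40 has an FTA preferential rate, but origin Loria is not Duresta; base rate stands.
Duty = 2,818 × $4.67 = $13,160.06.
Line 2 (67.24, Sereth, 912 units, $22,070.40):
Base rate for 67.24 is 5% + $3.59/unit.
Additional duty on 67.24 from Sereth: +63.8%. Applied ad valorem rate: 5% + 63.8% = 68.8%.
Duty = $22,070.40 × 68.8% + 912 × $3.59 = $18,458.52.
Line 3 (85.73, Duresta, 288 kg, $4,847.04):
Base rate for 85.73 is 0.5% + $1.27/kg.
Origin Duresta qualifies under the Corica–Duresta agreement and 85.73 is covered: preferential rate Free applies instead.
Duty = $4,847.04 × 0% = $0.00.
Total = $13,160.06 + $18,458.52 + $0.00 = $31,618.58.

$31,618.58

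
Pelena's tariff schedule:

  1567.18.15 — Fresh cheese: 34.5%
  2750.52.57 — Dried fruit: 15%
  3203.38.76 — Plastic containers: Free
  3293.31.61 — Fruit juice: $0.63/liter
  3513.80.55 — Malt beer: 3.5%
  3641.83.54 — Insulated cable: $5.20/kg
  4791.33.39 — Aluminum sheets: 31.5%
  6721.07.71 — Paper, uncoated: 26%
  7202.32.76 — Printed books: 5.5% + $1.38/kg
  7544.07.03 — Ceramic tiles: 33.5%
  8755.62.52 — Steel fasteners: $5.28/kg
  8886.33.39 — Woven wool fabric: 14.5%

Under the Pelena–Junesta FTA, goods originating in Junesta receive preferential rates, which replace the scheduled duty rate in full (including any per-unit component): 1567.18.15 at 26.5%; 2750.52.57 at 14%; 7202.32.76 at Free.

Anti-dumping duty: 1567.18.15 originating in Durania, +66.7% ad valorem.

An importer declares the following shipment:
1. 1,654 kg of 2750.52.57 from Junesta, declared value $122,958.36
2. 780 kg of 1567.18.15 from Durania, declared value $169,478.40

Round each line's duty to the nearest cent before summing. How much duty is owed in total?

Line 1 (2750.52.57, Junesta, 1,654 kg, $122,958.36):
Base rate for 2750.52.57 is 15%.
Origin Junesta qualifies under the Pelena–Junesta agreement and 2750.52.57 is covered: preferential rate 14% applies instead.
Duty = $122,958.36 × 14% = $17,214.17.
Line 2 (1567.18.15, Durania, 780 kg, $169,478.40):
Base rate for 1567.18.15 is 34.5%.
1567.18.15 has an FTA preferential rate, but origin Durania is not Junesta; base rate stands.
Additional duty on 1567.18.15 from Durania: +66.7%. Applied ad valorem rate: 34.5% + 66.7% = 101.2%.
Duty = $169,478.40 × 101.2% = $171,512.14.
Total = $17,214.17 + $171,512.14 = $188,726.31.

$188,726.31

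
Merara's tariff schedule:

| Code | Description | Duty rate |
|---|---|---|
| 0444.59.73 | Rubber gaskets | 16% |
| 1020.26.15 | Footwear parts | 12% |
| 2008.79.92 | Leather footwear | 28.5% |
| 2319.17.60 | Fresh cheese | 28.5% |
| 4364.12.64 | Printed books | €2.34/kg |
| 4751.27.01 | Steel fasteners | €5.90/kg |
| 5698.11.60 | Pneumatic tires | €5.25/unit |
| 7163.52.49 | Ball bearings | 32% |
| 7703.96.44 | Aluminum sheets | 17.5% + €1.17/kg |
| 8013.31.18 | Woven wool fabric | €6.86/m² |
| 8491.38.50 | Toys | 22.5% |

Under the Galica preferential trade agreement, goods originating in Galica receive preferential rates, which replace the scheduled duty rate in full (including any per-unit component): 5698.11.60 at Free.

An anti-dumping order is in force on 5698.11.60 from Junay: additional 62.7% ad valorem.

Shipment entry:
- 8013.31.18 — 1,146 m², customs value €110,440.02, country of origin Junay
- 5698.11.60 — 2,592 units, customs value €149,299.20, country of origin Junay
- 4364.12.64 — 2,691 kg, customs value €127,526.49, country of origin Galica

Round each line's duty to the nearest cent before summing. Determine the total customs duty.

€121,377.10

Line 1 (8013.31.18, Junay, 1,146 m², €110,440.02):
Base rate for 8013.31.18 is €6.86/m².
Duty = 1,146 × €6.86 = €7,861.56.
Line 2 (5698.11.60, Junay, 2,592 units, €149,299.20):
Base rate for 5698.11.60 is €5.25/unit.
5698.11.60 has an FTA preferential rate, but origin Junay is not Galica; base rate stands.
Additional duty on 5698.11.60 from Junay: +62.7% ad valorem. Applied ad valorem rate = 62.7%.
Duty = €149,299.20 × 62.7% + 2,592 × €5.25 = €107,218.60.
Line 3 (4364.12.64, Galica, 2,691 kg, €127,526.49):
Base rate for 4364.12.64 is €2.34/kg.
Origin Galica is the FTA partner but 4364.12.64 is not on the preference list; base rate stands.
Duty = 2,691 × €2.34 = €6,296.94.
Total = €7,861.56 + €107,218.60 + €6,296.94 = €121,377.10.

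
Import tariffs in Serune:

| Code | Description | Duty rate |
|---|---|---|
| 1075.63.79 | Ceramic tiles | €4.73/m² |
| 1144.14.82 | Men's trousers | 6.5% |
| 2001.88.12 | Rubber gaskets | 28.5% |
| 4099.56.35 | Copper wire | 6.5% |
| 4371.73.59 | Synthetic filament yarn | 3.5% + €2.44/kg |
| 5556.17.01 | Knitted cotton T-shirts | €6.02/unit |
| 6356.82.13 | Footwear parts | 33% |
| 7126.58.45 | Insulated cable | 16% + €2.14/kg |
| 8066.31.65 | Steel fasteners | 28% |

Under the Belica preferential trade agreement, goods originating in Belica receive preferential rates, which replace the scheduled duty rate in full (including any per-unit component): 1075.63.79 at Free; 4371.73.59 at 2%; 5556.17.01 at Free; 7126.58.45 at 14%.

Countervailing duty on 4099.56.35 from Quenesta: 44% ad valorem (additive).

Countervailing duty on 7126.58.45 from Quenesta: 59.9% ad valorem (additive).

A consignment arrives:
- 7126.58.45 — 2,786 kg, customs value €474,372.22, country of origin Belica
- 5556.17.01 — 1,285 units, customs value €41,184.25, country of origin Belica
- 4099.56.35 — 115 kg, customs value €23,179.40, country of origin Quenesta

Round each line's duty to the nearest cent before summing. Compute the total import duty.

€78,117.71

Line 1 (7126.58.45, Belica, 2,786 kg, €474,372.22):
Base rate for 7126.58.45 is 16% + €2.14/kg.
Origin Belica qualifies under the Serune–Belica agreement and 7126.58.45 is covered: preferential rate 14% applies instead.
The additional-duty order on 7126.58.45 targets Quenesta, not Belica; it does not apply.
Duty = €474,372.22 × 14% = €66,412.11.
Line 2 (5556.17.01, Belica, 1,285 units, €41,184.25):
Base rate for 5556.17.01 is €6.02/unit.
Origin Belica qualifies under the Serune–Belica agreement and 5556.17.01 is covered: preferential rate Free applies instead.
Duty = €41,184.25 × 0% = €0.00.
Line 3 (4099.56.35, Quenesta, 115 kg, €23,179.40):
Base rate for 4099.56.35 is 6.5%.
Additional duty on 4099.56.35 from Quenesta: +44%. Applied ad valorem rate: 6.5% + 44% = 50.5%.
Duty = €23,179.40 × 50.5% = €11,705.60.
Total = €66,412.11 + €0.00 + €11,705.60 = €78,117.71.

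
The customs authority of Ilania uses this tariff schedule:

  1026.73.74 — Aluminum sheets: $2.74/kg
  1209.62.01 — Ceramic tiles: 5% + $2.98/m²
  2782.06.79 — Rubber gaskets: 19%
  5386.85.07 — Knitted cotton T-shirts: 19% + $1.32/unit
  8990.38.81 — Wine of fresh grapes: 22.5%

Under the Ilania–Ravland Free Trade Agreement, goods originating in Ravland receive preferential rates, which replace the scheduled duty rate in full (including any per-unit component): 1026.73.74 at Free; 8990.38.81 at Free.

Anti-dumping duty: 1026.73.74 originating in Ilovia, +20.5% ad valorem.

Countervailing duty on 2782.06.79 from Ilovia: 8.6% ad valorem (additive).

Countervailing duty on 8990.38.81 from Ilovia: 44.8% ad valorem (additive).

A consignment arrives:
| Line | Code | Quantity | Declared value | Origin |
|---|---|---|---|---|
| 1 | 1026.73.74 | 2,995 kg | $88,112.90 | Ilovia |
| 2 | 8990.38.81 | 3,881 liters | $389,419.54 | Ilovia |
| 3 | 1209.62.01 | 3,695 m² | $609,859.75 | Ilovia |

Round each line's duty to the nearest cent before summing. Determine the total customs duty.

Line 1 (1026.73.74, Ilovia, 2,995 kg, $88,112.90):
Base rate for 1026.73.74 is $2.74/kg.
1026.73.74 has an FTA preferential rate, but origin Ilovia is not Ravland; base rate stands.
Additional duty on 1026.73.74 from Ilovia: +20.5% ad valorem. Applied ad valorem rate = 20.5%.
Duty = $88,112.90 × 20.5% + 2,995 × $2.74 = $26,269.44.
Line 2 (8990.38.81, Ilovia, 3,881 liters, $389,419.54):
Base rate for 8990.38.81 is 22.5%.
8990.38.81 has an FTA preferential rate, but origin Ilovia is not Ravland; base rate stands.
Additional duty on 8990.38.81 from Ilovia: +44.8%. Applied ad valorem rate: 22.5% + 44.8% = 67.3%.
Duty = $389,419.54 × 67.3% = $262,079.35.
Line 3 (1209.62.01, Ilovia, 3,695 m², $609,859.75):
Base rate for 1209.62.01 is 5% + $2.98/m².
Duty = $609,859.75 × 5% + 3,695 × $2.98 = $41,504.09.
Total = $26,269.44 + $262,079.35 + $41,504.09 = $329,852.88.

$329,852.88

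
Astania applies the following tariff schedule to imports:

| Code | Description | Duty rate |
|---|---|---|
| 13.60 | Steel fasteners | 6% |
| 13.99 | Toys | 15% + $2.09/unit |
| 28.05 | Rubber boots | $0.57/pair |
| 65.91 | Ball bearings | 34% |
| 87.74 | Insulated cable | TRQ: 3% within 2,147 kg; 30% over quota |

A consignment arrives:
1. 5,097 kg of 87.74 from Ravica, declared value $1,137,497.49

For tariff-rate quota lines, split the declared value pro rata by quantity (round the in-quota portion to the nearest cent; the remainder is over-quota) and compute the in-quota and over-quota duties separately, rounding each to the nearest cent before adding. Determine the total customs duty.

$211,879.83

Line 1 (87.74, Ravica, 5,097 kg, $1,137,497.49):
Code 87.74 is under a tariff-rate quota (threshold 2,147 kg). In-quota: 2,147 kg at 3%; over-quota: 2,950 kg at 30%.
Pro-rata value split: in-quota = $1,137,497.49 × 2,147/5,097 = $479,145.99; over-quota = $1,137,497.49 − $479,145.99 = $658,351.50.
In-quota duty = $479,145.99 × 3% = $14,374.38. Over-quota duty = $658,351.50 × 30% = $197,505.45.
Line duty = $14,374.38 + $197,505.45 = $211,879.83.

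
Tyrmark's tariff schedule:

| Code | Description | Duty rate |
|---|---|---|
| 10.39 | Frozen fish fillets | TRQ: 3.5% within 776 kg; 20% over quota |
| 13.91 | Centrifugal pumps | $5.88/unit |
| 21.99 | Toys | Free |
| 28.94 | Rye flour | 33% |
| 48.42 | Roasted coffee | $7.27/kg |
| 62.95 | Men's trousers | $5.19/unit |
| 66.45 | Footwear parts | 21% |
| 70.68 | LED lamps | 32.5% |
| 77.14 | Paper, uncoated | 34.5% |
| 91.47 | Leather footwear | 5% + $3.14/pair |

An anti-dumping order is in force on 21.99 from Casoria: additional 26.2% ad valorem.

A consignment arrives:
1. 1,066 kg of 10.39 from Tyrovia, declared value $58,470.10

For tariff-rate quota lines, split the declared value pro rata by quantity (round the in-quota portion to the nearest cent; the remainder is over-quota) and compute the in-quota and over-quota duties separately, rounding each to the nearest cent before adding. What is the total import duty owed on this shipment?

Line 1 (10.39, Tyrovia, 1,066 kg, $58,470.10):
Code 10.39 is under a tariff-rate quota (threshold 776 kg). In-quota: 776 kg at 3.5%; over-quota: 290 kg at 20%.
Pro-rata value split: in-quota = $58,470.10 × 776/1,066 = $42,563.60; over-quota = $58,470.10 − $42,563.60 = $15,906.50.
In-quota duty = $42,563.60 × 3.5% = $1,489.73. Over-quota duty = $15,906.50 × 20% = $3,181.30.
Line duty = $1,489.73 + $3,181.30 = $4,671.03.

$4,671.03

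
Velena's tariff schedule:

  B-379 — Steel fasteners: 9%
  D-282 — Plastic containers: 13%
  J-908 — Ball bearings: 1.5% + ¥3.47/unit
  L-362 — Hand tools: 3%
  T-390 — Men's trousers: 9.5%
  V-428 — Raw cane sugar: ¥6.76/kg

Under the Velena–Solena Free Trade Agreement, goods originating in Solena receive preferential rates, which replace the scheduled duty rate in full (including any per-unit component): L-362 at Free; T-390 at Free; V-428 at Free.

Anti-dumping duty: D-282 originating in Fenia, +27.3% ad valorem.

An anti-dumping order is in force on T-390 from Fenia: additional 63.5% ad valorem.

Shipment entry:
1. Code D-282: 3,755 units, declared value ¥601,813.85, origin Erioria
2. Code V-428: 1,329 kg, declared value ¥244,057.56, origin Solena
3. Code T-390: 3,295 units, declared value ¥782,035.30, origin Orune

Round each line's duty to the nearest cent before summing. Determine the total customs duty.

¥152,529.15

Line 1 (D-282, Erioria, 3,755 units, ¥601,813.85):
Base rate for D-282 is 13%.
The additional-duty order on D-282 targets Fenia, not Erioria; it does not apply.
Duty = ¥601,813.85 × 13% = ¥78,235.80.
Line 2 (V-428, Solena, 1,329 kg, ¥244,057.56):
Base rate for V-428 is ¥6.76/kg.
Origin Solena qualifies under the Velena–Solena agreement and V-428 is covered: preferential rate Free applies instead.
Duty = ¥244,057.56 × 0% = ¥0.00.
Line 3 (T-390, Orune, 3,295 units, ¥782,035.30):
Base rate for T-390 is 9.5%.
T-390 has an FTA preferential rate, but origin Orune is not Solena; base rate stands.
The additional-duty order on T-390 targets Fenia, not Orune; it does not apply.
Duty = ¥782,035.30 × 9.5% = ¥74,293.35.
Total = ¥78,235.80 + ¥0.00 + ¥74,293.35 = ¥152,529.15.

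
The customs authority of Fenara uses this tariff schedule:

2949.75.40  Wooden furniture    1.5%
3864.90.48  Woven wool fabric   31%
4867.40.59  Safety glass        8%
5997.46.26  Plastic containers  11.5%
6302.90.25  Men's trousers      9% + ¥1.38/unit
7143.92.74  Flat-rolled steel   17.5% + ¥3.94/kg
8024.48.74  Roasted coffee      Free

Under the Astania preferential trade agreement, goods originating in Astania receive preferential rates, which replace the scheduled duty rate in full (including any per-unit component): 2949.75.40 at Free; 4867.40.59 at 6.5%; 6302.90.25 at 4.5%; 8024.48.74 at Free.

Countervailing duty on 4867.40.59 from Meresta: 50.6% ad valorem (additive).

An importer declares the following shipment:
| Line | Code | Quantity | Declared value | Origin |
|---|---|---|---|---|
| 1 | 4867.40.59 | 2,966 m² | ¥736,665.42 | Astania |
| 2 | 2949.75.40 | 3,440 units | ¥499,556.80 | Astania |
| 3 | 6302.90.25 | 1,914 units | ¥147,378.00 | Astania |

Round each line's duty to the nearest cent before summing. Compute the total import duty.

¥54,515.26

Line 1 (4867.40.59, Astania, 2,966 m², ¥736,665.42):
Base rate for 4867.40.59 is 8%.
Origin Astania qualifies under the Fenara–Astania agreement and 4867.40.59 is covered: preferential rate 6.5% applies instead.
The additional-duty order on 4867.40.59 targets Meresta, not Astania; it does not apply.
Duty = ¥736,665.42 × 6.5% = ¥47,883.25.
Line 2 (2949.75.40, Astania, 3,440 units, ¥499,556.80):
Base rate for 2949.75.40 is 1.5%.
Origin Astania qualifies under the Fenara–Astania agreement and 2949.75.40 is covered: preferential rate Free applies instead.
Duty = ¥499,556.80 × 0% = ¥0.00.
Line 3 (6302.90.25, Astania, 1,914 units, ¥147,378.00):
Base rate for 6302.90.25 is 9% + ¥1.38/unit.
Origin Astania qualifies under the Fenara–Astania agreement and 6302.90.25 is covered: preferential rate 4.5% applies instead.
Duty = ¥147,378.00 × 4.5% = ¥6,632.01.
Total = ¥47,883.25 + ¥0.00 + ¥6,632.01 = ¥54,515.26.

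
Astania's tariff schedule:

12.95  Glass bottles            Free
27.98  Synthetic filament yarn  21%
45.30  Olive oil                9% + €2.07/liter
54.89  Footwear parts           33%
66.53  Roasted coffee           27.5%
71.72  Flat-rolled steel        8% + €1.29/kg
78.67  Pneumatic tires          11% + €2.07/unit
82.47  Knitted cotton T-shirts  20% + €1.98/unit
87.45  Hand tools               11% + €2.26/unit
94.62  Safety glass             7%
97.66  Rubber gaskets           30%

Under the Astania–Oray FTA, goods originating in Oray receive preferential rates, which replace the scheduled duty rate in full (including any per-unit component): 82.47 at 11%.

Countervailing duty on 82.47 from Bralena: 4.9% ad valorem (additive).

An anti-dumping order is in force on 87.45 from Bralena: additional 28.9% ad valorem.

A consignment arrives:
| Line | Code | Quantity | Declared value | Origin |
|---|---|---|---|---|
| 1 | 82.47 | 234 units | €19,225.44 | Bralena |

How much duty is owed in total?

Line 1 (82.47, Bralena, 234 units, €19,225.44):
Base rate for 82.47 is 20% + €1.98/unit.
82.47 has an FTA preferential rate, but origin Bralena is not Oray; base rate stands.
Additional duty on 82.47 from Bralena: +4.9%. Applied ad valorem rate: 20% + 4.9% = 24.9%.
Duty = €19,225.44 × 24.9% + 234 × €1.98 = €5,250.45.

€5,250.45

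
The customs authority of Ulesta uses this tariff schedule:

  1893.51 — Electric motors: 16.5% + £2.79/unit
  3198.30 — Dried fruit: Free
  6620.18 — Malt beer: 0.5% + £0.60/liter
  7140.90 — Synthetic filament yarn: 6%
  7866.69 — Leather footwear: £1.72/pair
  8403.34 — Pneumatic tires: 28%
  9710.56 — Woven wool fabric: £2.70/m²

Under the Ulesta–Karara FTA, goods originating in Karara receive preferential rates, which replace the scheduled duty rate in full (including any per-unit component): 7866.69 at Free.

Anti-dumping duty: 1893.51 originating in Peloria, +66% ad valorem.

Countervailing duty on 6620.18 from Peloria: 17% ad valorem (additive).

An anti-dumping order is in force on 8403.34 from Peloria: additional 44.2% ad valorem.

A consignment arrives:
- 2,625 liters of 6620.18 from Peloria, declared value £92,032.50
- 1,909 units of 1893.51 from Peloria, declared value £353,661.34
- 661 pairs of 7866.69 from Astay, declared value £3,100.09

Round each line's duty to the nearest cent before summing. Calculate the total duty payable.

£315,914.33

Line 1 (6620.18, Peloria, 2,625 liters, £92,032.50):
Base rate for 6620.18 is 0.5% + £0.60/liter.
Additional duty on 6620.18 from Peloria: +17%. Applied ad valorem rate: 0.5% + 17% = 17.5%.
Duty = £92,032.50 × 17.5% + 2,625 × £0.60 = £17,680.69.
Line 2 (1893.51, Peloria, 1,909 units, £353,661.34):
Base rate for 1893.51 is 16.5% + £2.79/unit.
Additional duty on 1893.51 from Peloria: +66%. Applied ad valorem rate: 16.5% + 66% = 82.5%.
Duty = £353,661.34 × 82.5% + 1,909 × £2.79 = £297,096.72.
Line 3 (7866.69, Astay, 661 pairs, £3,100.09):
Base rate for 7866.69 is £1.72/pair.
7866.69 has an FTA preferential rate, but origin Astay is not Karara; base rate stands.
Duty = 661 × £1.72 = £1,136.92.
Total = £17,680.69 + £297,096.72 + £1,136.92 = £315,914.33.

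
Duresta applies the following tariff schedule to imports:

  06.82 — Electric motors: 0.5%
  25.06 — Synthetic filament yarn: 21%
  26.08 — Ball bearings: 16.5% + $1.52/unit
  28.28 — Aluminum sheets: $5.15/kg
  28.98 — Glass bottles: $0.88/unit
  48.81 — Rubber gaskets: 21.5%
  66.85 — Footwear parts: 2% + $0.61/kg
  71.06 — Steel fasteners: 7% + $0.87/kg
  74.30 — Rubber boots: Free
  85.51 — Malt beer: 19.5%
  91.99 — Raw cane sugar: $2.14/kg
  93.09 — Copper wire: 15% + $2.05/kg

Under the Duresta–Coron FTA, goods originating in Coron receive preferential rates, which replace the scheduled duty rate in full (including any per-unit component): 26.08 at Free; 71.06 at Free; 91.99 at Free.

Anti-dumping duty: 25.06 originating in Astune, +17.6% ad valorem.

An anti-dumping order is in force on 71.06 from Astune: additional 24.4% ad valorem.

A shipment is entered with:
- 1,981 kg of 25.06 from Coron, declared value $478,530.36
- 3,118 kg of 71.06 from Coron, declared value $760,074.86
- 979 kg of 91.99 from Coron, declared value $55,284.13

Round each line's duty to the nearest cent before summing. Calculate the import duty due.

$100,491.38

Line 1 (25.06, Coron, 1,981 kg, $478,530.36):
Base rate for 25.06 is 21%.
Origin Coron is the FTA partner but 25.06 is not on the preference list; base rate stands.
The additional-duty order on 25.06 targets Astune, not Coron; it does not apply.
Duty = $478,530.36 × 21% = $100,491.38.
Line 2 (71.06, Coron, 3,118 kg, $760,074.86):
Base rate for 71.06 is 7% + $0.87/kg.
Origin Coron qualifies under the Duresta–Coron agreement and 71.06 is covered: preferential rate Free applies instead.
The additional-duty order on 71.06 targets Astune, not Coron; it does not apply.
Duty = $760,074.86 × 0% = $0.00.
Line 3 (91.99, Coron, 979 kg, $55,284.13):
Base rate for 91.99 is $2.14/kg.
Origin Coron qualifies under the Duresta–Coron agreement and 91.99 is covered: preferential rate Free applies instead.
Duty = $55,284.13 × 0% = $0.00.
Total = $100,491.38 + $0.00 + $0.00 = $100,491.38.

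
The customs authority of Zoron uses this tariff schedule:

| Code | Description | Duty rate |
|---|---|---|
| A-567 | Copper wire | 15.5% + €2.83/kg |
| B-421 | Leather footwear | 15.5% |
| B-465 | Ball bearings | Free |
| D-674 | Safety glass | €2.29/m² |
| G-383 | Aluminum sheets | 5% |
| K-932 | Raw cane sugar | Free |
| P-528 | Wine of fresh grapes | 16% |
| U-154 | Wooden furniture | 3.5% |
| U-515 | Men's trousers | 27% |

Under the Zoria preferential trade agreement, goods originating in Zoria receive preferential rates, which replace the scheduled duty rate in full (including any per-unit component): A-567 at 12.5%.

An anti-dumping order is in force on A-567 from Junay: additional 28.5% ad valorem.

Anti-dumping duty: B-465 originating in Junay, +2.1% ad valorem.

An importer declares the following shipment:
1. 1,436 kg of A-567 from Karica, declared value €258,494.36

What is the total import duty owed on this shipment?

€44,130.51

Line 1 (A-567, Karica, 1,436 kg, €258,494.36):
Base rate for A-567 is 15.5% + €2.83/kg.
A-567 has an FTA preferential rate, but origin Karica is not Zoria; base rate stands.
The additional-duty order on A-567 targets Junay, not Karica; it does not apply.
Duty = €258,494.36 × 15.5% + 1,436 × €2.83 = €44,130.51.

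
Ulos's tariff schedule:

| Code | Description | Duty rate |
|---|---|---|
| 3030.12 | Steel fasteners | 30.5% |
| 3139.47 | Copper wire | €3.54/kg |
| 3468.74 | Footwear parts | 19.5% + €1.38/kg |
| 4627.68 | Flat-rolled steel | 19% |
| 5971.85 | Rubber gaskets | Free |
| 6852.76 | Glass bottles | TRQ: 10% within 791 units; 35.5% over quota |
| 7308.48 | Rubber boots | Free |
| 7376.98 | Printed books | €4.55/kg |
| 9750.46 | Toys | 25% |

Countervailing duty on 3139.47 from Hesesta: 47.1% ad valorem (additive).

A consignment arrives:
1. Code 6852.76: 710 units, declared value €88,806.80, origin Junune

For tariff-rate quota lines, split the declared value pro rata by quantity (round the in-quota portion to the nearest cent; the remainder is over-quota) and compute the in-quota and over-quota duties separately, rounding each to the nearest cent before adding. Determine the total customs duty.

Line 1 (6852.76, Junune, 710 units, €88,806.80):
Code 6852.76 is under a tariff-rate quota (threshold 791 units). Quantity 710 units is within the quota, so the in-quota rate 10% applies to the full value.
Duty = €88,806.80 × 10% = €8,880.68.

€8,880.68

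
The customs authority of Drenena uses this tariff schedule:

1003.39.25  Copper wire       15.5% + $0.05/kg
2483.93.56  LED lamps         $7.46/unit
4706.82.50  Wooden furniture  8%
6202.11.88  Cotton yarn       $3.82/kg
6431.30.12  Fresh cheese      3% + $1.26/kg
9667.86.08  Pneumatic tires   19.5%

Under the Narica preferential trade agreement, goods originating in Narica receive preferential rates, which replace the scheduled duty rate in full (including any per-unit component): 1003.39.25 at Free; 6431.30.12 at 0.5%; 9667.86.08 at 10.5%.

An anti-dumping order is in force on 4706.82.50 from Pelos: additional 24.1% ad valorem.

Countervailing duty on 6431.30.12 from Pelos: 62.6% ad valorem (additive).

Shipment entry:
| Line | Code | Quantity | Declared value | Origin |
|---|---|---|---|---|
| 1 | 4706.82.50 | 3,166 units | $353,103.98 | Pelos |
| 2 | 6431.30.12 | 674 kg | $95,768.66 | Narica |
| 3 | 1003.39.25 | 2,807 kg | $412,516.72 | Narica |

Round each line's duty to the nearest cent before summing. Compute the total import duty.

Line 1 (4706.82.50, Pelos, 3,166 units, $353,103.98):
Base rate for 4706.82.50 is 8%.
Additional duty on 4706.82.50 from Pelos: +24.1%. Applied ad valorem rate: 8% + 24.1% = 32.1%.
Duty = $353,103.98 × 32.1% = $113,346.38.
Line 2 (6431.30.12, Narica, 674 kg, $95,768.66):
Base rate for 6431.30.12 is 3% + $1.26/kg.
Origin Narica qualifies under the Drenena–Narica agreement and 6431.30.12 is covered: preferential rate 0.5% applies instead.
The additional-duty order on 6431.30.12 targets Pelos, not Narica; it does not apply.
Duty = $95,768.66 × 0.5% = $478.84.
Line 3 (1003.39.25, Narica, 2,807 kg, $412,516.72):
Base rate for 1003.39.25 is 15.5% + $0.05/kg.
Origin Narica qualifies under the Drenena–Narica agreement and 1003.39.25 is covered: preferential rate Free applies instead.
Duty = $412,516.72 × 0% = $0.00.
Total = $113,346.38 + $478.84 + $0.00 = $113,825.22.

$113,825.22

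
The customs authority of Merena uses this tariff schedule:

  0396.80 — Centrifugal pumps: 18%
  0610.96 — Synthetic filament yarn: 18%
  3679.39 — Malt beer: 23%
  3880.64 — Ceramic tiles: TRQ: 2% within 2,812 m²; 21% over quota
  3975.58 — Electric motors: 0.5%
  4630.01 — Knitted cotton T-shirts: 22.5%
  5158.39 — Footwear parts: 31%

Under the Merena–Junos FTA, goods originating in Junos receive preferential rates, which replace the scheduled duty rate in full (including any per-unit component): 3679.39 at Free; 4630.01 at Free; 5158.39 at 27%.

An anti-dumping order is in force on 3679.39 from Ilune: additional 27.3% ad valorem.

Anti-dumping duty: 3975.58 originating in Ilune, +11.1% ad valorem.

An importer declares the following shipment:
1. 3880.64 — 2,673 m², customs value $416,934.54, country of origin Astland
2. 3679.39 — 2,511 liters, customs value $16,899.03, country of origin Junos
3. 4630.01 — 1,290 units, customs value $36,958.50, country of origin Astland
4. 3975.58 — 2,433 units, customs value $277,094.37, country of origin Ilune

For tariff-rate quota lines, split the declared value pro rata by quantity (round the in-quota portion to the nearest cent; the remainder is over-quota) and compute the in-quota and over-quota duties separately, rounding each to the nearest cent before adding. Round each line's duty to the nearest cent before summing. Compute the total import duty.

Line 1 (3880.64, Astland, 2,673 m², $416,934.54):
Code 3880.64 is under a tariff-rate quota (threshold 2,812 m²). Quantity 2,673 m² is within the quota, so the in-quota rate 2% applies to the full value.
Duty = $416,934.54 × 2% = $8,338.69.
Line 2 (3679.39, Junos, 2,511 liters, $16,899.03):
Base rate for 3679.39 is 23%.
Origin Junos qualifies under the Merena–Junos agreement and 3679.39 is covered: preferential rate Free applies instead.
The additional-duty order on 3679.39 targets Ilune, not Junos; it does not apply.
Duty = $16,899.03 × 0% = $0.00.
Line 3 (4630.01, Astland, 1,290 units, $36,958.50):
Base rate for 4630.01 is 22.5%.
4630.01 has an FTA preferential rate, but origin Astland is not Junos; base rate stands.
Duty = $36,958.50 × 22.5% = $8,315.66.
Line 4 (3975.58, Ilune, 2,433 units, $277,094.37):
Base rate for 3975.58 is 0.5%.
Additional duty on 3975.58 from Ilune: +11.1%. Applied ad valorem rate: 0.5% + 11.1% = 11.6%.
Duty = $277,094.37 × 11.6% = $32,142.95.
Total = $8,338.69 + $0.00 + $8,315.66 + $32,142.95 = $48,797.30.

$48,797.30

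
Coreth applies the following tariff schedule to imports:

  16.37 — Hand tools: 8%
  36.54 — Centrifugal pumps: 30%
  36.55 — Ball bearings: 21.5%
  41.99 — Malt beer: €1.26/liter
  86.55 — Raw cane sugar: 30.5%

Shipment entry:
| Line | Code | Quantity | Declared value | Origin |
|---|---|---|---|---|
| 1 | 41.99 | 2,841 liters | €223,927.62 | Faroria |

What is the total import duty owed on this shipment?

€3,579.66

Line 1 (41.99, Faroria, 2,841 liters, €223,927.62):
Base rate for 41.99 is €1.26/liter.
Duty = 2,841 × €1.26 = €3,579.66.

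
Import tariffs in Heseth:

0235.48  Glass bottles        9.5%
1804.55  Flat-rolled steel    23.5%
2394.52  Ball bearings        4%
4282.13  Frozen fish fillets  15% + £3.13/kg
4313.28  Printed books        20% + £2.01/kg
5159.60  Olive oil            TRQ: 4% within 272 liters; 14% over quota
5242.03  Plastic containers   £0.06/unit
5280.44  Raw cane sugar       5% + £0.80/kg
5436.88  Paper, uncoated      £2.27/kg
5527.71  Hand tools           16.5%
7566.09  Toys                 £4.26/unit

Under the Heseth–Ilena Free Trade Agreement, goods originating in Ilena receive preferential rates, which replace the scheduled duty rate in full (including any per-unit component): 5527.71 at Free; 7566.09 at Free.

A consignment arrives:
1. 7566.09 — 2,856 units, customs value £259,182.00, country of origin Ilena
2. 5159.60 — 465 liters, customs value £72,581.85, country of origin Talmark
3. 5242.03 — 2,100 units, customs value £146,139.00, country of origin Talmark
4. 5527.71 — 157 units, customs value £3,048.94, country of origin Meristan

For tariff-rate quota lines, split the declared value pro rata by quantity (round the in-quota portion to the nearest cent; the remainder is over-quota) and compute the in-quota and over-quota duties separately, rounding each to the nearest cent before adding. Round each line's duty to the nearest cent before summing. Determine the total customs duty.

Line 1 (7566.09, Ilena, 2,856 units, £259,182.00):
Base rate for 7566.09 is £4.26/unit.
Origin Ilena qualifies under the Heseth–Ilena agreement and 7566.09 is covered: preferential rate Free applies instead.
Duty = £259,182.00 × 0% = £0.00.
Line 2 (5159.60, Talmark, 465 liters, £72,581.85):
Code 5159.60 is under a tariff-rate quota (threshold 272 liters). In-quota: 272 liters at 4%; over-quota: 193 liters at 14%.
Pro-rata value split: in-quota = £72,581.85 × 272/465 = £42,456.48; over-quota = £72,581.85 − £42,456.48 = £30,125.37.
In-quota duty = £42,456.48 × 4% = £1,698.26. Over-quota duty = £30,125.37 × 14% = £4,217.55.
Line duty = £1,698.26 + £4,217.55 = £5,915.81.
Line 3 (5242.03, Talmark, 2,100 units, £146,139.00):
Base rate for 5242.03 is £0.06/unit.
Duty = 2,100 × £0.06 = £126.00.
Line 4 (5527.71, Meristan, 157 units, £3,048.94):
Base rate for 5527.71 is 16.5%.
5527.71 has an FTA preferential rate, but origin Meristan is not Ilena; base rate stands.
Duty = £3,048.94 × 16.5% = £503.08.
Total = £0.00 + £5,915.81 + £126.00 + £503.08 = £6,544.89.

£6,544.89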